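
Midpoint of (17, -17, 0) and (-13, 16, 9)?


Midpoint = ((17+-13)/2, (-17+16)/2, (0+9)/2) = (2, -0.5, 4.5)

(2, -0.5, 4.5)


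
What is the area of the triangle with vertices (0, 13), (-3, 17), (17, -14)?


Area = |x1(y2-y3) + x2(y3-y1) + x3(y1-y2)| / 2
= |0*(17--14) + -3*(-14-13) + 17*(13-17)| / 2
= 6.5

6.5


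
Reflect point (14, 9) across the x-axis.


Reflection across x-axis: (x, y) -> (x, -y)
(14, 9) -> (14, -9)

(14, -9)


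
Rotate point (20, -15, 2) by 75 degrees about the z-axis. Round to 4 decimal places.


x' = 20*cos(75) - -15*sin(75) = 19.6653
y' = 20*sin(75) + -15*cos(75) = 15.4362
z' = 2

(19.6653, 15.4362, 2)


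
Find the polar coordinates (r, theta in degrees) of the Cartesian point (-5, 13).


r = sqrt((-5)^2 + 13^2) = 13.9284
theta = atan2(13, -5) = 111.0375 degrees

r = 13.9284, theta = 111.0375 degrees


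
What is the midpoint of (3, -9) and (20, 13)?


Midpoint = ((3+20)/2, (-9+13)/2) = (11.5, 2)

(11.5, 2)


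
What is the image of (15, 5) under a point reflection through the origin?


Reflection through origin: (x, y) -> (-x, -y)
(15, 5) -> (-15, -5)

(-15, -5)


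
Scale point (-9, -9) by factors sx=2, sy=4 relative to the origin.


Scaling: (x*sx, y*sy) = (-9*2, -9*4) = (-18, -36)

(-18, -36)


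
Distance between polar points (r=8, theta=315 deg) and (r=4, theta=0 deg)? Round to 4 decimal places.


d = sqrt(r1^2 + r2^2 - 2*r1*r2*cos(t2-t1))
d = sqrt(8^2 + 4^2 - 2*8*4*cos(0-315)) = 5.8945

5.8945


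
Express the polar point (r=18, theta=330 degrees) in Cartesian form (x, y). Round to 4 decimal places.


x = 18 * cos(330) = 15.5885
y = 18 * sin(330) = -9

(15.5885, -9)


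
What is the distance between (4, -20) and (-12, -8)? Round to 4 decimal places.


d = sqrt((-12-4)^2 + (-8--20)^2) = 20

20


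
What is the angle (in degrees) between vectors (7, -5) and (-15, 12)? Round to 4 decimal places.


dot = 7*-15 + -5*12 = -165
|u| = 8.6023, |v| = 19.2094
cos(angle) = -0.9985
angle = 176.8779 degrees

176.8779 degrees


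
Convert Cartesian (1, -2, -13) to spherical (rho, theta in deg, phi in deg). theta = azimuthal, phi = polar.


rho = sqrt(1^2 + (-2)^2 + (-13)^2) = 13.1909
theta = atan2(-2, 1) = 296.5651 deg
phi = acos(-13/13.1909) = 170.2403 deg

rho = 13.1909, theta = 296.5651 deg, phi = 170.2403 deg


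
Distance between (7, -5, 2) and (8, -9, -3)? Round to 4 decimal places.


d = sqrt((8-7)^2 + (-9--5)^2 + (-3-2)^2) = 6.4807

6.4807


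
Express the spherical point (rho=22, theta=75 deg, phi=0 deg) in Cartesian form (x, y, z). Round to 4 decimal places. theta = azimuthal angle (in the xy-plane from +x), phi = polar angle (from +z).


x = 22 * sin(0) * cos(75) = 0
y = 22 * sin(0) * sin(75) = 0
z = 22 * cos(0) = 22

(0, 0, 22)


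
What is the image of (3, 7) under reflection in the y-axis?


Reflection across y-axis: (x, y) -> (-x, y)
(3, 7) -> (-3, 7)

(-3, 7)


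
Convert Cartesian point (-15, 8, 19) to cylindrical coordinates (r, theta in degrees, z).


r = sqrt((-15)^2 + 8^2) = 17
theta = atan2(8, -15) = 151.9275 deg
z = 19

r = 17, theta = 151.9275 deg, z = 19


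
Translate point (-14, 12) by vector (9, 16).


Translation: (x+dx, y+dy) = (-14+9, 12+16) = (-5, 28)

(-5, 28)


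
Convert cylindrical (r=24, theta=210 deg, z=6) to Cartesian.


x = 24 * cos(210) = -20.7846
y = 24 * sin(210) = -12
z = 6

(-20.7846, -12, 6)


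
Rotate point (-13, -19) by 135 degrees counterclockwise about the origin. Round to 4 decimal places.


x' = -13*cos(135) - -19*sin(135) = 22.6274
y' = -13*sin(135) + -19*cos(135) = 4.2426

(22.6274, 4.2426)


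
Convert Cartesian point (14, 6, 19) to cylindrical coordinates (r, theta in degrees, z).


r = sqrt(14^2 + 6^2) = 15.2315
theta = atan2(6, 14) = 23.1986 deg
z = 19

r = 15.2315, theta = 23.1986 deg, z = 19


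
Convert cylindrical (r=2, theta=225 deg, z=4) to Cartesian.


x = 2 * cos(225) = -1.4142
y = 2 * sin(225) = -1.4142
z = 4

(-1.4142, -1.4142, 4)


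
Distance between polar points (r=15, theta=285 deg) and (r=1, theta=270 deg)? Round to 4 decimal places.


d = sqrt(r1^2 + r2^2 - 2*r1*r2*cos(t2-t1))
d = sqrt(15^2 + 1^2 - 2*15*1*cos(270-285)) = 14.0365

14.0365


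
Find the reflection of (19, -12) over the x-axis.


Reflection across x-axis: (x, y) -> (x, -y)
(19, -12) -> (19, 12)

(19, 12)


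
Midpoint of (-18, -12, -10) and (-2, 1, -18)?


Midpoint = ((-18+-2)/2, (-12+1)/2, (-10+-18)/2) = (-10, -5.5, -14)

(-10, -5.5, -14)


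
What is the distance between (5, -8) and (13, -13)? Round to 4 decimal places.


d = sqrt((13-5)^2 + (-13--8)^2) = 9.434

9.434


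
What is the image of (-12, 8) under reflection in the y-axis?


Reflection across y-axis: (x, y) -> (-x, y)
(-12, 8) -> (12, 8)

(12, 8)


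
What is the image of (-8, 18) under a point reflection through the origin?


Reflection through origin: (x, y) -> (-x, -y)
(-8, 18) -> (8, -18)

(8, -18)


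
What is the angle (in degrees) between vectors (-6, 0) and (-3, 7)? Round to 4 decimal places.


dot = -6*-3 + 0*7 = 18
|u| = 6, |v| = 7.6158
cos(angle) = 0.3939
angle = 66.8014 degrees

66.8014 degrees


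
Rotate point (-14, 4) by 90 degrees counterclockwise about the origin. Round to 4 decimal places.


x' = -14*cos(90) - 4*sin(90) = -4
y' = -14*sin(90) + 4*cos(90) = -14

(-4, -14)


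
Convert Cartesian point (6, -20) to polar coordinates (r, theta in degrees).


r = sqrt(6^2 + (-20)^2) = 20.8806
theta = atan2(-20, 6) = 286.6992 degrees

r = 20.8806, theta = 286.6992 degrees


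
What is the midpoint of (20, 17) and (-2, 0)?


Midpoint = ((20+-2)/2, (17+0)/2) = (9, 8.5)

(9, 8.5)


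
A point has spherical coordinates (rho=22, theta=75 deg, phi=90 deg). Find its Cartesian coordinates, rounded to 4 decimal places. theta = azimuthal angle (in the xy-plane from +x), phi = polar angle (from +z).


x = 22 * sin(90) * cos(75) = 5.694
y = 22 * sin(90) * sin(75) = 21.2504
z = 22 * cos(90) = 0

(5.694, 21.2504, 0)


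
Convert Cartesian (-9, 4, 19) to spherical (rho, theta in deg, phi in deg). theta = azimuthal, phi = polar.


rho = sqrt((-9)^2 + 4^2 + 19^2) = 21.4009
theta = atan2(4, -9) = 156.0375 deg
phi = acos(19/21.4009) = 27.4005 deg

rho = 21.4009, theta = 156.0375 deg, phi = 27.4005 deg


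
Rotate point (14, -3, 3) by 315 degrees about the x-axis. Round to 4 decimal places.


x' = 14
y' = -3*cos(315) - 3*sin(315) = 0
z' = -3*sin(315) + 3*cos(315) = 4.2426

(14, 0, 4.2426)


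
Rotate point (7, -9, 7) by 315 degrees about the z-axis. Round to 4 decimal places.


x' = 7*cos(315) - -9*sin(315) = -1.4142
y' = 7*sin(315) + -9*cos(315) = -11.3137
z' = 7

(-1.4142, -11.3137, 7)


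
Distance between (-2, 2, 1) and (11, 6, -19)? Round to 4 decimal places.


d = sqrt((11--2)^2 + (6-2)^2 + (-19-1)^2) = 24.1868

24.1868


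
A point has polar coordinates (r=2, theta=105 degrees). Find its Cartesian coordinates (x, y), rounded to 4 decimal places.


x = 2 * cos(105) = -0.5176
y = 2 * sin(105) = 1.9319

(-0.5176, 1.9319)


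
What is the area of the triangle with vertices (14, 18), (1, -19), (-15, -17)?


Area = |x1(y2-y3) + x2(y3-y1) + x3(y1-y2)| / 2
= |14*(-19--17) + 1*(-17-18) + -15*(18--19)| / 2
= 309

309


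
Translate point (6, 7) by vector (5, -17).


Translation: (x+dx, y+dy) = (6+5, 7+-17) = (11, -10)

(11, -10)


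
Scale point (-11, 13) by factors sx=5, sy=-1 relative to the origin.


Scaling: (x*sx, y*sy) = (-11*5, 13*-1) = (-55, -13)

(-55, -13)


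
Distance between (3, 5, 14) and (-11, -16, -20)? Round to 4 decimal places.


d = sqrt((-11-3)^2 + (-16-5)^2 + (-20-14)^2) = 42.3438

42.3438


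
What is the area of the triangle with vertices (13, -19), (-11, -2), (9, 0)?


Area = |x1(y2-y3) + x2(y3-y1) + x3(y1-y2)| / 2
= |13*(-2-0) + -11*(0--19) + 9*(-19--2)| / 2
= 194

194


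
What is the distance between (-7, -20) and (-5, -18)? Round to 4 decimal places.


d = sqrt((-5--7)^2 + (-18--20)^2) = 2.8284

2.8284


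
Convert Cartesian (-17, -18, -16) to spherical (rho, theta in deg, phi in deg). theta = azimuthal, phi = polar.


rho = sqrt((-17)^2 + (-18)^2 + (-16)^2) = 29.4788
theta = atan2(-18, -17) = 226.6366 deg
phi = acos(-16/29.4788) = 122.8719 deg

rho = 29.4788, theta = 226.6366 deg, phi = 122.8719 deg


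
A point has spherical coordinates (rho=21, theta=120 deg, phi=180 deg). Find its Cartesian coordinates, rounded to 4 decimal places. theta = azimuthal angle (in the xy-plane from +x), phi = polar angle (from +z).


x = 21 * sin(180) * cos(120) = 0
y = 21 * sin(180) * sin(120) = 0
z = 21 * cos(180) = -21

(0, 0, -21)


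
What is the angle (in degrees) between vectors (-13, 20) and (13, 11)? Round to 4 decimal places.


dot = -13*13 + 20*11 = 51
|u| = 23.8537, |v| = 17.0294
cos(angle) = 0.1255
angle = 82.7875 degrees

82.7875 degrees


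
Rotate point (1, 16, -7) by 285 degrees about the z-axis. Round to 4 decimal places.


x' = 1*cos(285) - 16*sin(285) = 15.7136
y' = 1*sin(285) + 16*cos(285) = 3.1752
z' = -7

(15.7136, 3.1752, -7)


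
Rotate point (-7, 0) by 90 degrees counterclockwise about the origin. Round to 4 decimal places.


x' = -7*cos(90) - 0*sin(90) = 0
y' = -7*sin(90) + 0*cos(90) = -7

(0, -7)


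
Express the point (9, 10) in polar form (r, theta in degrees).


r = sqrt(9^2 + 10^2) = 13.4536
theta = atan2(10, 9) = 48.0128 degrees

r = 13.4536, theta = 48.0128 degrees


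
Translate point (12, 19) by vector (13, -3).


Translation: (x+dx, y+dy) = (12+13, 19+-3) = (25, 16)

(25, 16)


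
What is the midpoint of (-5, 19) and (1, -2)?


Midpoint = ((-5+1)/2, (19+-2)/2) = (-2, 8.5)

(-2, 8.5)


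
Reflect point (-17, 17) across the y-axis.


Reflection across y-axis: (x, y) -> (-x, y)
(-17, 17) -> (17, 17)

(17, 17)


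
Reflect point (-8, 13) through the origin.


Reflection through origin: (x, y) -> (-x, -y)
(-8, 13) -> (8, -13)

(8, -13)


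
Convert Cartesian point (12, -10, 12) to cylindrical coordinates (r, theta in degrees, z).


r = sqrt(12^2 + (-10)^2) = 15.6205
theta = atan2(-10, 12) = 320.1944 deg
z = 12

r = 15.6205, theta = 320.1944 deg, z = 12


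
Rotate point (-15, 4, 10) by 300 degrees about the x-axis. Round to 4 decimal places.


x' = -15
y' = 4*cos(300) - 10*sin(300) = 10.6603
z' = 4*sin(300) + 10*cos(300) = 1.5359

(-15, 10.6603, 1.5359)


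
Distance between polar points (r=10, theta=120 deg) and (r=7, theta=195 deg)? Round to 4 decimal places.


d = sqrt(r1^2 + r2^2 - 2*r1*r2*cos(t2-t1))
d = sqrt(10^2 + 7^2 - 2*10*7*cos(195-120)) = 10.6191

10.6191


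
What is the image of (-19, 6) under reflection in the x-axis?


Reflection across x-axis: (x, y) -> (x, -y)
(-19, 6) -> (-19, -6)

(-19, -6)


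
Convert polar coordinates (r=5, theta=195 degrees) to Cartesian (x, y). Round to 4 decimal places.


x = 5 * cos(195) = -4.8296
y = 5 * sin(195) = -1.2941

(-4.8296, -1.2941)


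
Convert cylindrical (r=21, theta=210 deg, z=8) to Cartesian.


x = 21 * cos(210) = -18.1865
y = 21 * sin(210) = -10.5
z = 8

(-18.1865, -10.5, 8)


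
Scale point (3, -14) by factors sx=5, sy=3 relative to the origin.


Scaling: (x*sx, y*sy) = (3*5, -14*3) = (15, -42)

(15, -42)


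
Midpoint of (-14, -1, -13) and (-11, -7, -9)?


Midpoint = ((-14+-11)/2, (-1+-7)/2, (-13+-9)/2) = (-12.5, -4, -11)

(-12.5, -4, -11)


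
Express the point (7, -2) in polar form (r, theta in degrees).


r = sqrt(7^2 + (-2)^2) = 7.2801
theta = atan2(-2, 7) = 344.0546 degrees

r = 7.2801, theta = 344.0546 degrees


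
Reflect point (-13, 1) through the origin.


Reflection through origin: (x, y) -> (-x, -y)
(-13, 1) -> (13, -1)

(13, -1)


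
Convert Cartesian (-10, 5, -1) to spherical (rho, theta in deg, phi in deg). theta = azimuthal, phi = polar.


rho = sqrt((-10)^2 + 5^2 + (-1)^2) = 11.225
theta = atan2(5, -10) = 153.4349 deg
phi = acos(-1/11.225) = 95.1111 deg

rho = 11.225, theta = 153.4349 deg, phi = 95.1111 deg


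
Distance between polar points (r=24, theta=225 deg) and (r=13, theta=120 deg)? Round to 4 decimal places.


d = sqrt(r1^2 + r2^2 - 2*r1*r2*cos(t2-t1))
d = sqrt(24^2 + 13^2 - 2*24*13*cos(120-225)) = 30.1082

30.1082


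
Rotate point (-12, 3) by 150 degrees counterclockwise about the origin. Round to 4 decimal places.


x' = -12*cos(150) - 3*sin(150) = 8.8923
y' = -12*sin(150) + 3*cos(150) = -8.5981

(8.8923, -8.5981)


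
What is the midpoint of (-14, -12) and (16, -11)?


Midpoint = ((-14+16)/2, (-12+-11)/2) = (1, -11.5)

(1, -11.5)


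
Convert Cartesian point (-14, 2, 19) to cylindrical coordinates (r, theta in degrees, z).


r = sqrt((-14)^2 + 2^2) = 14.1421
theta = atan2(2, -14) = 171.8699 deg
z = 19

r = 14.1421, theta = 171.8699 deg, z = 19


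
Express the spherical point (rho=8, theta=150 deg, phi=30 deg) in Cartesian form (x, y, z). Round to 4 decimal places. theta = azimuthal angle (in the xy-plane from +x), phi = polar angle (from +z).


x = 8 * sin(30) * cos(150) = -3.4641
y = 8 * sin(30) * sin(150) = 2
z = 8 * cos(30) = 6.9282

(-3.4641, 2, 6.9282)


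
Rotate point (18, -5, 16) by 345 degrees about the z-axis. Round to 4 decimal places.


x' = 18*cos(345) - -5*sin(345) = 16.0926
y' = 18*sin(345) + -5*cos(345) = -9.4884
z' = 16

(16.0926, -9.4884, 16)


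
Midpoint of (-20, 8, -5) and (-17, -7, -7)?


Midpoint = ((-20+-17)/2, (8+-7)/2, (-5+-7)/2) = (-18.5, 0.5, -6)

(-18.5, 0.5, -6)


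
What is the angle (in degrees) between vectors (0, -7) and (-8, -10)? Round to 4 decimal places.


dot = 0*-8 + -7*-10 = 70
|u| = 7, |v| = 12.8062
cos(angle) = 0.7809
angle = 38.6598 degrees

38.6598 degrees


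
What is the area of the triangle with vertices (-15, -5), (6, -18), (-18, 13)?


Area = |x1(y2-y3) + x2(y3-y1) + x3(y1-y2)| / 2
= |-15*(-18-13) + 6*(13--5) + -18*(-5--18)| / 2
= 169.5

169.5


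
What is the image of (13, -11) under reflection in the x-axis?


Reflection across x-axis: (x, y) -> (x, -y)
(13, -11) -> (13, 11)

(13, 11)


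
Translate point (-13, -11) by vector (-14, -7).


Translation: (x+dx, y+dy) = (-13+-14, -11+-7) = (-27, -18)

(-27, -18)


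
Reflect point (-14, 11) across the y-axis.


Reflection across y-axis: (x, y) -> (-x, y)
(-14, 11) -> (14, 11)

(14, 11)


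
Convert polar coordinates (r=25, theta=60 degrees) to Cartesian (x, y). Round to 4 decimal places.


x = 25 * cos(60) = 12.5
y = 25 * sin(60) = 21.6506

(12.5, 21.6506)


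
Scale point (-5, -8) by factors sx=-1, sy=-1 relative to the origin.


Scaling: (x*sx, y*sy) = (-5*-1, -8*-1) = (5, 8)

(5, 8)


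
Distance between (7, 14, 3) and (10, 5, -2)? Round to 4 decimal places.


d = sqrt((10-7)^2 + (5-14)^2 + (-2-3)^2) = 10.7238

10.7238


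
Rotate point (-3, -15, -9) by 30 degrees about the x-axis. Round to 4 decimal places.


x' = -3
y' = -15*cos(30) - -9*sin(30) = -8.4904
z' = -15*sin(30) + -9*cos(30) = -15.2942

(-3, -8.4904, -15.2942)


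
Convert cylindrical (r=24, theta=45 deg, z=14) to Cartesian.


x = 24 * cos(45) = 16.9706
y = 24 * sin(45) = 16.9706
z = 14

(16.9706, 16.9706, 14)


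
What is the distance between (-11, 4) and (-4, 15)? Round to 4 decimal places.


d = sqrt((-4--11)^2 + (15-4)^2) = 13.0384

13.0384


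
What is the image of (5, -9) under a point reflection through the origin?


Reflection through origin: (x, y) -> (-x, -y)
(5, -9) -> (-5, 9)

(-5, 9)


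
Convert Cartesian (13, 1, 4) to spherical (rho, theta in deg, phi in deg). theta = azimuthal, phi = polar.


rho = sqrt(13^2 + 1^2 + 4^2) = 13.6382
theta = atan2(1, 13) = 4.3987 deg
phi = acos(4/13.6382) = 72.9447 deg

rho = 13.6382, theta = 4.3987 deg, phi = 72.9447 deg


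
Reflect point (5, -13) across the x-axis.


Reflection across x-axis: (x, y) -> (x, -y)
(5, -13) -> (5, 13)

(5, 13)


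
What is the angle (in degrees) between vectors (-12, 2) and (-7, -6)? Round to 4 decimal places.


dot = -12*-7 + 2*-6 = 72
|u| = 12.1655, |v| = 9.2195
cos(angle) = 0.6419
angle = 50.0636 degrees

50.0636 degrees


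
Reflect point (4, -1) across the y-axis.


Reflection across y-axis: (x, y) -> (-x, y)
(4, -1) -> (-4, -1)

(-4, -1)


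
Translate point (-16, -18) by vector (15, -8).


Translation: (x+dx, y+dy) = (-16+15, -18+-8) = (-1, -26)

(-1, -26)


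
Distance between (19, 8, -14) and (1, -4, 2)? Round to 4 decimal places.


d = sqrt((1-19)^2 + (-4-8)^2 + (2--14)^2) = 26.9072

26.9072


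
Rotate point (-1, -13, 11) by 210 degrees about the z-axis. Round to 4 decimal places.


x' = -1*cos(210) - -13*sin(210) = -5.634
y' = -1*sin(210) + -13*cos(210) = 11.7583
z' = 11

(-5.634, 11.7583, 11)


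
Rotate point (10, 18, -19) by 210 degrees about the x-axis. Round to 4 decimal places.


x' = 10
y' = 18*cos(210) - -19*sin(210) = -25.0885
z' = 18*sin(210) + -19*cos(210) = 7.4545

(10, -25.0885, 7.4545)


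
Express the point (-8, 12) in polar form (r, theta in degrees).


r = sqrt((-8)^2 + 12^2) = 14.4222
theta = atan2(12, -8) = 123.6901 degrees

r = 14.4222, theta = 123.6901 degrees


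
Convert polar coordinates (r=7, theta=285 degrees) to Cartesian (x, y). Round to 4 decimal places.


x = 7 * cos(285) = 1.8117
y = 7 * sin(285) = -6.7615

(1.8117, -6.7615)


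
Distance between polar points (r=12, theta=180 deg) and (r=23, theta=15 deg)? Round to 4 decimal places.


d = sqrt(r1^2 + r2^2 - 2*r1*r2*cos(t2-t1))
d = sqrt(12^2 + 23^2 - 2*12*23*cos(15-180)) = 34.7303

34.7303


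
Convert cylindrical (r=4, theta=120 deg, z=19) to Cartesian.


x = 4 * cos(120) = -2
y = 4 * sin(120) = 3.4641
z = 19

(-2, 3.4641, 19)


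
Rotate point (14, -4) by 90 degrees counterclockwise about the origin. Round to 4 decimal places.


x' = 14*cos(90) - -4*sin(90) = 4
y' = 14*sin(90) + -4*cos(90) = 14

(4, 14)


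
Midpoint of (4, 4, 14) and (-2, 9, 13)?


Midpoint = ((4+-2)/2, (4+9)/2, (14+13)/2) = (1, 6.5, 13.5)

(1, 6.5, 13.5)


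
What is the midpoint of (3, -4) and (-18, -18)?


Midpoint = ((3+-18)/2, (-4+-18)/2) = (-7.5, -11)

(-7.5, -11)


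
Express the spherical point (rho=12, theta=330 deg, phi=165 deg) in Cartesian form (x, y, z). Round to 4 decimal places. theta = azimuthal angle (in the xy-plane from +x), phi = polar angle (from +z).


x = 12 * sin(165) * cos(330) = 2.6897
y = 12 * sin(165) * sin(330) = -1.5529
z = 12 * cos(165) = -11.5911

(2.6897, -1.5529, -11.5911)


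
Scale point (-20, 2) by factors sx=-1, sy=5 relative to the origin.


Scaling: (x*sx, y*sy) = (-20*-1, 2*5) = (20, 10)

(20, 10)


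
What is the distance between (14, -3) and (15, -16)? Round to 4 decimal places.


d = sqrt((15-14)^2 + (-16--3)^2) = 13.0384

13.0384


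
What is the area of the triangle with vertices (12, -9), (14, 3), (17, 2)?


Area = |x1(y2-y3) + x2(y3-y1) + x3(y1-y2)| / 2
= |12*(3-2) + 14*(2--9) + 17*(-9-3)| / 2
= 19

19


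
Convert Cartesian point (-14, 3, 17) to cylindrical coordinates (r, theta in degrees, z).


r = sqrt((-14)^2 + 3^2) = 14.3178
theta = atan2(3, -14) = 167.9052 deg
z = 17

r = 14.3178, theta = 167.9052 deg, z = 17


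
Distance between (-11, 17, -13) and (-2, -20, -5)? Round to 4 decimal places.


d = sqrt((-2--11)^2 + (-20-17)^2 + (-5--13)^2) = 38.9102

38.9102


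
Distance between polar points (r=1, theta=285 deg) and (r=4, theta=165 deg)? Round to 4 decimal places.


d = sqrt(r1^2 + r2^2 - 2*r1*r2*cos(t2-t1))
d = sqrt(1^2 + 4^2 - 2*1*4*cos(165-285)) = 4.5826

4.5826


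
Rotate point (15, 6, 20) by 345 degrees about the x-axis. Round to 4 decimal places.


x' = 15
y' = 6*cos(345) - 20*sin(345) = 10.9719
z' = 6*sin(345) + 20*cos(345) = 17.7656

(15, 10.9719, 17.7656)


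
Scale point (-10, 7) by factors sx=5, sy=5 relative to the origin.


Scaling: (x*sx, y*sy) = (-10*5, 7*5) = (-50, 35)

(-50, 35)


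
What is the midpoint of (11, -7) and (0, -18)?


Midpoint = ((11+0)/2, (-7+-18)/2) = (5.5, -12.5)

(5.5, -12.5)


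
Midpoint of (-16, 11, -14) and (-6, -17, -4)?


Midpoint = ((-16+-6)/2, (11+-17)/2, (-14+-4)/2) = (-11, -3, -9)

(-11, -3, -9)


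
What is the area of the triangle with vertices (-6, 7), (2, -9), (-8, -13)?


Area = |x1(y2-y3) + x2(y3-y1) + x3(y1-y2)| / 2
= |-6*(-9--13) + 2*(-13-7) + -8*(7--9)| / 2
= 96

96


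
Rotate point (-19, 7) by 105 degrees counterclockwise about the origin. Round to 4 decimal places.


x' = -19*cos(105) - 7*sin(105) = -1.8439
y' = -19*sin(105) + 7*cos(105) = -20.1643

(-1.8439, -20.1643)


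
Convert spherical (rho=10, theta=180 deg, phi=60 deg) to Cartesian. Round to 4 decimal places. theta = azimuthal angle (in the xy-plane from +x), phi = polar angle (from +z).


x = 10 * sin(60) * cos(180) = -8.6603
y = 10 * sin(60) * sin(180) = 0
z = 10 * cos(60) = 5

(-8.6603, 0, 5)


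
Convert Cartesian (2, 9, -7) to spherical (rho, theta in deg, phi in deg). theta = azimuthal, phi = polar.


rho = sqrt(2^2 + 9^2 + (-7)^2) = 11.5758
theta = atan2(9, 2) = 77.4712 deg
phi = acos(-7/11.5758) = 127.2078 deg

rho = 11.5758, theta = 77.4712 deg, phi = 127.2078 deg


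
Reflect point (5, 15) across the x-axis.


Reflection across x-axis: (x, y) -> (x, -y)
(5, 15) -> (5, -15)

(5, -15)


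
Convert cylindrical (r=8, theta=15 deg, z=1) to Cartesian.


x = 8 * cos(15) = 7.7274
y = 8 * sin(15) = 2.0706
z = 1

(7.7274, 2.0706, 1)


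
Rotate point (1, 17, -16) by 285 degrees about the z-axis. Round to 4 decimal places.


x' = 1*cos(285) - 17*sin(285) = 16.6796
y' = 1*sin(285) + 17*cos(285) = 3.434
z' = -16

(16.6796, 3.434, -16)


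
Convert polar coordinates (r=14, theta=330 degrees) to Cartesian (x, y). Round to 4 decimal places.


x = 14 * cos(330) = 12.1244
y = 14 * sin(330) = -7

(12.1244, -7)


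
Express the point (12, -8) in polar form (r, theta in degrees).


r = sqrt(12^2 + (-8)^2) = 14.4222
theta = atan2(-8, 12) = 326.3099 degrees

r = 14.4222, theta = 326.3099 degrees


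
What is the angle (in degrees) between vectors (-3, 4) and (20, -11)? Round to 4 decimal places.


dot = -3*20 + 4*-11 = -104
|u| = 5, |v| = 22.8254
cos(angle) = -0.9113
angle = 155.6807 degrees

155.6807 degrees


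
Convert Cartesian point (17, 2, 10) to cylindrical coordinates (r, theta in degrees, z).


r = sqrt(17^2 + 2^2) = 17.1172
theta = atan2(2, 17) = 6.7098 deg
z = 10

r = 17.1172, theta = 6.7098 deg, z = 10


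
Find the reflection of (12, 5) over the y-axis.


Reflection across y-axis: (x, y) -> (-x, y)
(12, 5) -> (-12, 5)

(-12, 5)


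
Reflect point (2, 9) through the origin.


Reflection through origin: (x, y) -> (-x, -y)
(2, 9) -> (-2, -9)

(-2, -9)


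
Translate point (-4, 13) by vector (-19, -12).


Translation: (x+dx, y+dy) = (-4+-19, 13+-12) = (-23, 1)

(-23, 1)


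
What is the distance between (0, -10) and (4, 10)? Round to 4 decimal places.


d = sqrt((4-0)^2 + (10--10)^2) = 20.3961

20.3961


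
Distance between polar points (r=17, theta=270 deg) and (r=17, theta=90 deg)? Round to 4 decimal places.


d = sqrt(r1^2 + r2^2 - 2*r1*r2*cos(t2-t1))
d = sqrt(17^2 + 17^2 - 2*17*17*cos(90-270)) = 34

34


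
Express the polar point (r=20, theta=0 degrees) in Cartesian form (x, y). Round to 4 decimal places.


x = 20 * cos(0) = 20
y = 20 * sin(0) = 0

(20, 0)


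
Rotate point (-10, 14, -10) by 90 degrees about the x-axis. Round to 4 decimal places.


x' = -10
y' = 14*cos(90) - -10*sin(90) = 10
z' = 14*sin(90) + -10*cos(90) = 14

(-10, 10, 14)


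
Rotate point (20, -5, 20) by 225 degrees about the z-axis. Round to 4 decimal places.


x' = 20*cos(225) - -5*sin(225) = -17.6777
y' = 20*sin(225) + -5*cos(225) = -10.6066
z' = 20

(-17.6777, -10.6066, 20)


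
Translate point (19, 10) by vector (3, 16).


Translation: (x+dx, y+dy) = (19+3, 10+16) = (22, 26)

(22, 26)


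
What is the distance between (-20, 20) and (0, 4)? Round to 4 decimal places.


d = sqrt((0--20)^2 + (4-20)^2) = 25.6125

25.6125


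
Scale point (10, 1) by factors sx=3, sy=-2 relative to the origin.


Scaling: (x*sx, y*sy) = (10*3, 1*-2) = (30, -2)

(30, -2)


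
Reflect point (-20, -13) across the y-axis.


Reflection across y-axis: (x, y) -> (-x, y)
(-20, -13) -> (20, -13)

(20, -13)


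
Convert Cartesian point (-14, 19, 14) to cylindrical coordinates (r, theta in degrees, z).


r = sqrt((-14)^2 + 19^2) = 23.6008
theta = atan2(19, -14) = 126.3844 deg
z = 14

r = 23.6008, theta = 126.3844 deg, z = 14


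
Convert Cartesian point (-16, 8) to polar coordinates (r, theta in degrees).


r = sqrt((-16)^2 + 8^2) = 17.8885
theta = atan2(8, -16) = 153.4349 degrees

r = 17.8885, theta = 153.4349 degrees


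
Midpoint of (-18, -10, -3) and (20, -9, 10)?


Midpoint = ((-18+20)/2, (-10+-9)/2, (-3+10)/2) = (1, -9.5, 3.5)

(1, -9.5, 3.5)


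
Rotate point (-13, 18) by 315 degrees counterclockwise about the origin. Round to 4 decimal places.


x' = -13*cos(315) - 18*sin(315) = 3.5355
y' = -13*sin(315) + 18*cos(315) = 21.9203

(3.5355, 21.9203)


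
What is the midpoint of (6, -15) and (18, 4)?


Midpoint = ((6+18)/2, (-15+4)/2) = (12, -5.5)

(12, -5.5)


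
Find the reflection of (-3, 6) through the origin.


Reflection through origin: (x, y) -> (-x, -y)
(-3, 6) -> (3, -6)

(3, -6)


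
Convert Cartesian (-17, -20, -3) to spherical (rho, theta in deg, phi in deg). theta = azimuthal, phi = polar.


rho = sqrt((-17)^2 + (-20)^2 + (-3)^2) = 26.4197
theta = atan2(-20, -17) = 229.6355 deg
phi = acos(-3/26.4197) = 96.5201 deg

rho = 26.4197, theta = 229.6355 deg, phi = 96.5201 deg


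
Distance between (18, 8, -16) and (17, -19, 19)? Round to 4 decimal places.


d = sqrt((17-18)^2 + (-19-8)^2 + (19--16)^2) = 44.2154

44.2154


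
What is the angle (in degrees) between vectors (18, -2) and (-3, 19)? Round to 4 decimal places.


dot = 18*-3 + -2*19 = -92
|u| = 18.1108, |v| = 19.2354
cos(angle) = -0.2641
angle = 105.3128 degrees

105.3128 degrees


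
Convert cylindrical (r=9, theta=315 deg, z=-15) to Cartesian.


x = 9 * cos(315) = 6.364
y = 9 * sin(315) = -6.364
z = -15

(6.364, -6.364, -15)


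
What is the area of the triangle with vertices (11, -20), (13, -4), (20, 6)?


Area = |x1(y2-y3) + x2(y3-y1) + x3(y1-y2)| / 2
= |11*(-4-6) + 13*(6--20) + 20*(-20--4)| / 2
= 46

46


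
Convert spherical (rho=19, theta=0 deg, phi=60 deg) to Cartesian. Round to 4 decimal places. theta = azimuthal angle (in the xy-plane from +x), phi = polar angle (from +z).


x = 19 * sin(60) * cos(0) = 16.4545
y = 19 * sin(60) * sin(0) = 0
z = 19 * cos(60) = 9.5

(16.4545, 0, 9.5)


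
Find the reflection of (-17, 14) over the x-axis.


Reflection across x-axis: (x, y) -> (x, -y)
(-17, 14) -> (-17, -14)

(-17, -14)


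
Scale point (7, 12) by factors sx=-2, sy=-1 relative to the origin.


Scaling: (x*sx, y*sy) = (7*-2, 12*-1) = (-14, -12)

(-14, -12)


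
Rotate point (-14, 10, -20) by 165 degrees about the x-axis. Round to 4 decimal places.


x' = -14
y' = 10*cos(165) - -20*sin(165) = -4.4829
z' = 10*sin(165) + -20*cos(165) = 21.9067

(-14, -4.4829, 21.9067)


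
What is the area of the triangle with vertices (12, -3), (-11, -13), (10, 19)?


Area = |x1(y2-y3) + x2(y3-y1) + x3(y1-y2)| / 2
= |12*(-13-19) + -11*(19--3) + 10*(-3--13)| / 2
= 263

263


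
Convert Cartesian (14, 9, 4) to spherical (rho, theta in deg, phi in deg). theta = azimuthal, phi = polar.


rho = sqrt(14^2 + 9^2 + 4^2) = 17.1172
theta = atan2(9, 14) = 32.7352 deg
phi = acos(4/17.1172) = 76.486 deg

rho = 17.1172, theta = 32.7352 deg, phi = 76.486 deg


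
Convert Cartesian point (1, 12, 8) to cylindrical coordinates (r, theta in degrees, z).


r = sqrt(1^2 + 12^2) = 12.0416
theta = atan2(12, 1) = 85.2364 deg
z = 8

r = 12.0416, theta = 85.2364 deg, z = 8


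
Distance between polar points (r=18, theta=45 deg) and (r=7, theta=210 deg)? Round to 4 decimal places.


d = sqrt(r1^2 + r2^2 - 2*r1*r2*cos(t2-t1))
d = sqrt(18^2 + 7^2 - 2*18*7*cos(210-45)) = 24.8277

24.8277


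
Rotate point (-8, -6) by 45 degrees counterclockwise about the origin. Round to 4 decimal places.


x' = -8*cos(45) - -6*sin(45) = -1.4142
y' = -8*sin(45) + -6*cos(45) = -9.8995

(-1.4142, -9.8995)


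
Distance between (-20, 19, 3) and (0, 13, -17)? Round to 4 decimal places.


d = sqrt((0--20)^2 + (13-19)^2 + (-17-3)^2) = 28.9137

28.9137


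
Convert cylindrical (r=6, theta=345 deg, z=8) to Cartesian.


x = 6 * cos(345) = 5.7956
y = 6 * sin(345) = -1.5529
z = 8

(5.7956, -1.5529, 8)


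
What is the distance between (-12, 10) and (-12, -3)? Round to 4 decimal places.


d = sqrt((-12--12)^2 + (-3-10)^2) = 13

13


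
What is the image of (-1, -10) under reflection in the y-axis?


Reflection across y-axis: (x, y) -> (-x, y)
(-1, -10) -> (1, -10)

(1, -10)


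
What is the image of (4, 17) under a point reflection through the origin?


Reflection through origin: (x, y) -> (-x, -y)
(4, 17) -> (-4, -17)

(-4, -17)


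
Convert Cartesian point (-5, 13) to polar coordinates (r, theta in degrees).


r = sqrt((-5)^2 + 13^2) = 13.9284
theta = atan2(13, -5) = 111.0375 degrees

r = 13.9284, theta = 111.0375 degrees


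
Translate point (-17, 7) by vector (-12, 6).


Translation: (x+dx, y+dy) = (-17+-12, 7+6) = (-29, 13)

(-29, 13)


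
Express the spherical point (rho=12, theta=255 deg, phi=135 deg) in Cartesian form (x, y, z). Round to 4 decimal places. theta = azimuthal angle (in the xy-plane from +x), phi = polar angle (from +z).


x = 12 * sin(135) * cos(255) = -2.1962
y = 12 * sin(135) * sin(255) = -8.1962
z = 12 * cos(135) = -8.4853

(-2.1962, -8.1962, -8.4853)


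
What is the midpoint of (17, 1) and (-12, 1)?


Midpoint = ((17+-12)/2, (1+1)/2) = (2.5, 1)

(2.5, 1)


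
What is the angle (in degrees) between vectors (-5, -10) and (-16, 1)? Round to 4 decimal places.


dot = -5*-16 + -10*1 = 70
|u| = 11.1803, |v| = 16.0312
cos(angle) = 0.3905
angle = 67.0113 degrees

67.0113 degrees


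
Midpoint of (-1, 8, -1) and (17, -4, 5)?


Midpoint = ((-1+17)/2, (8+-4)/2, (-1+5)/2) = (8, 2, 2)

(8, 2, 2)


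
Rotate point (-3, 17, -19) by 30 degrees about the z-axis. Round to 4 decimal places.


x' = -3*cos(30) - 17*sin(30) = -11.0981
y' = -3*sin(30) + 17*cos(30) = 13.2224
z' = -19

(-11.0981, 13.2224, -19)


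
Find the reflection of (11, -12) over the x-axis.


Reflection across x-axis: (x, y) -> (x, -y)
(11, -12) -> (11, 12)

(11, 12)


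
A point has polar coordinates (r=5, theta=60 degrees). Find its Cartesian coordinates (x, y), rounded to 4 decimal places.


x = 5 * cos(60) = 2.5
y = 5 * sin(60) = 4.3301

(2.5, 4.3301)


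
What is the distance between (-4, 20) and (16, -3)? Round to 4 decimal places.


d = sqrt((16--4)^2 + (-3-20)^2) = 30.4795

30.4795


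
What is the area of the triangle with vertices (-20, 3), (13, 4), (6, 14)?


Area = |x1(y2-y3) + x2(y3-y1) + x3(y1-y2)| / 2
= |-20*(4-14) + 13*(14-3) + 6*(3-4)| / 2
= 168.5

168.5


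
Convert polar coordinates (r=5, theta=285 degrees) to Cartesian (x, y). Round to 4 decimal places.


x = 5 * cos(285) = 1.2941
y = 5 * sin(285) = -4.8296

(1.2941, -4.8296)


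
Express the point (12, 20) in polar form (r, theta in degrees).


r = sqrt(12^2 + 20^2) = 23.3238
theta = atan2(20, 12) = 59.0362 degrees

r = 23.3238, theta = 59.0362 degrees


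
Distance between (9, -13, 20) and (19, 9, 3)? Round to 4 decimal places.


d = sqrt((19-9)^2 + (9--13)^2 + (3-20)^2) = 29.5466

29.5466


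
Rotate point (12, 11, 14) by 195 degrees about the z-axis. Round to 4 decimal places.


x' = 12*cos(195) - 11*sin(195) = -8.7441
y' = 12*sin(195) + 11*cos(195) = -13.731
z' = 14

(-8.7441, -13.731, 14)


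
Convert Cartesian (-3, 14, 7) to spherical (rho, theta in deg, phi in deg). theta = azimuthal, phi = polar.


rho = sqrt((-3)^2 + 14^2 + 7^2) = 15.9374
theta = atan2(14, -3) = 102.0948 deg
phi = acos(7/15.9374) = 63.9459 deg

rho = 15.9374, theta = 102.0948 deg, phi = 63.9459 deg


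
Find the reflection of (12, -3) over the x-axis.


Reflection across x-axis: (x, y) -> (x, -y)
(12, -3) -> (12, 3)

(12, 3)


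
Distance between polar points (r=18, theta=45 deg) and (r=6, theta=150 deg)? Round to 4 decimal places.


d = sqrt(r1^2 + r2^2 - 2*r1*r2*cos(t2-t1))
d = sqrt(18^2 + 6^2 - 2*18*6*cos(150-45)) = 20.3937

20.3937


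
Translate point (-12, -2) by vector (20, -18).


Translation: (x+dx, y+dy) = (-12+20, -2+-18) = (8, -20)

(8, -20)


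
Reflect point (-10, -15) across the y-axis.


Reflection across y-axis: (x, y) -> (-x, y)
(-10, -15) -> (10, -15)

(10, -15)


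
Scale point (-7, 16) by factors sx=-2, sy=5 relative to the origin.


Scaling: (x*sx, y*sy) = (-7*-2, 16*5) = (14, 80)

(14, 80)


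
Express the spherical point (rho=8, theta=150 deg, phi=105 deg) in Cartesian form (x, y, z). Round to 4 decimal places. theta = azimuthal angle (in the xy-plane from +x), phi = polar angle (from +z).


x = 8 * sin(105) * cos(150) = -6.6921
y = 8 * sin(105) * sin(150) = 3.8637
z = 8 * cos(105) = -2.0706

(-6.6921, 3.8637, -2.0706)


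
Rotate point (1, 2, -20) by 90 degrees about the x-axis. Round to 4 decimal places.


x' = 1
y' = 2*cos(90) - -20*sin(90) = 20
z' = 2*sin(90) + -20*cos(90) = 2

(1, 20, 2)


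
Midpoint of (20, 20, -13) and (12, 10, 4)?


Midpoint = ((20+12)/2, (20+10)/2, (-13+4)/2) = (16, 15, -4.5)

(16, 15, -4.5)


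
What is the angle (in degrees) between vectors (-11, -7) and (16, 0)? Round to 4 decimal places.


dot = -11*16 + -7*0 = -176
|u| = 13.0384, |v| = 16
cos(angle) = -0.8437
angle = 147.5288 degrees

147.5288 degrees


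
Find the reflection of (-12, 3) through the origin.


Reflection through origin: (x, y) -> (-x, -y)
(-12, 3) -> (12, -3)

(12, -3)


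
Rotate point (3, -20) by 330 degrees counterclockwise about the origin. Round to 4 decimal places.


x' = 3*cos(330) - -20*sin(330) = -7.4019
y' = 3*sin(330) + -20*cos(330) = -18.8205

(-7.4019, -18.8205)


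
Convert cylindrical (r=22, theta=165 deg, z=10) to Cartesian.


x = 22 * cos(165) = -21.2504
y = 22 * sin(165) = 5.694
z = 10

(-21.2504, 5.694, 10)


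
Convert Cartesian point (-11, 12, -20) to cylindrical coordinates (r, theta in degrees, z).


r = sqrt((-11)^2 + 12^2) = 16.2788
theta = atan2(12, -11) = 132.5104 deg
z = -20

r = 16.2788, theta = 132.5104 deg, z = -20


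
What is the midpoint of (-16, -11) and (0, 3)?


Midpoint = ((-16+0)/2, (-11+3)/2) = (-8, -4)

(-8, -4)


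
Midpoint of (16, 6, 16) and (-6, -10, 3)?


Midpoint = ((16+-6)/2, (6+-10)/2, (16+3)/2) = (5, -2, 9.5)

(5, -2, 9.5)


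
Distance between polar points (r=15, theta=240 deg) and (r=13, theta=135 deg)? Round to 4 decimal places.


d = sqrt(r1^2 + r2^2 - 2*r1*r2*cos(t2-t1))
d = sqrt(15^2 + 13^2 - 2*15*13*cos(135-240)) = 22.2472

22.2472


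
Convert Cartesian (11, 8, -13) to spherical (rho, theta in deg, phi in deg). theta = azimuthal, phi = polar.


rho = sqrt(11^2 + 8^2 + (-13)^2) = 18.8149
theta = atan2(8, 11) = 36.0274 deg
phi = acos(-13/18.8149) = 133.7047 deg

rho = 18.8149, theta = 36.0274 deg, phi = 133.7047 deg


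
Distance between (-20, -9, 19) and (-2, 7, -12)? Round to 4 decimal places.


d = sqrt((-2--20)^2 + (7--9)^2 + (-12-19)^2) = 39.2556

39.2556


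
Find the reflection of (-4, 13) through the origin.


Reflection through origin: (x, y) -> (-x, -y)
(-4, 13) -> (4, -13)

(4, -13)


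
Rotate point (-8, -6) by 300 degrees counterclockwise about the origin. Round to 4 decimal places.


x' = -8*cos(300) - -6*sin(300) = -9.1962
y' = -8*sin(300) + -6*cos(300) = 3.9282

(-9.1962, 3.9282)


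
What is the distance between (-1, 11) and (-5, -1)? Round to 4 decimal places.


d = sqrt((-5--1)^2 + (-1-11)^2) = 12.6491

12.6491


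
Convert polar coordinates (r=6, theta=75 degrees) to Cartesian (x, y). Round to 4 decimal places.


x = 6 * cos(75) = 1.5529
y = 6 * sin(75) = 5.7956

(1.5529, 5.7956)


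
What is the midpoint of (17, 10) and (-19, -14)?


Midpoint = ((17+-19)/2, (10+-14)/2) = (-1, -2)

(-1, -2)


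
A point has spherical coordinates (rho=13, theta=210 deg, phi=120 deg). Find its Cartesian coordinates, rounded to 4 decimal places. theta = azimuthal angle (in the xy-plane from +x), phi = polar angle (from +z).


x = 13 * sin(120) * cos(210) = -9.75
y = 13 * sin(120) * sin(210) = -5.6292
z = 13 * cos(120) = -6.5

(-9.75, -5.6292, -6.5)


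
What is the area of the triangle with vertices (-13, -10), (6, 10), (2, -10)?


Area = |x1(y2-y3) + x2(y3-y1) + x3(y1-y2)| / 2
= |-13*(10--10) + 6*(-10--10) + 2*(-10-10)| / 2
= 150

150


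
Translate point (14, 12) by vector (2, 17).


Translation: (x+dx, y+dy) = (14+2, 12+17) = (16, 29)

(16, 29)


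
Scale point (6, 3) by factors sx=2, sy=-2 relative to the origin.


Scaling: (x*sx, y*sy) = (6*2, 3*-2) = (12, -6)

(12, -6)


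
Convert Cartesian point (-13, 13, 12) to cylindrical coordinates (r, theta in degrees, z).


r = sqrt((-13)^2 + 13^2) = 18.3848
theta = atan2(13, -13) = 135 deg
z = 12

r = 18.3848, theta = 135 deg, z = 12


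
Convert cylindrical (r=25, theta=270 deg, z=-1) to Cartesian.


x = 25 * cos(270) = 0
y = 25 * sin(270) = -25
z = -1

(0, -25, -1)


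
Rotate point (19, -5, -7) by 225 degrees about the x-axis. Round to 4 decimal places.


x' = 19
y' = -5*cos(225) - -7*sin(225) = -1.4142
z' = -5*sin(225) + -7*cos(225) = 8.4853

(19, -1.4142, 8.4853)


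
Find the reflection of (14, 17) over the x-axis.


Reflection across x-axis: (x, y) -> (x, -y)
(14, 17) -> (14, -17)

(14, -17)


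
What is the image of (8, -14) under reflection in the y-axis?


Reflection across y-axis: (x, y) -> (-x, y)
(8, -14) -> (-8, -14)

(-8, -14)


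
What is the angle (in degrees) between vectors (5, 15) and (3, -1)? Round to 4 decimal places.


dot = 5*3 + 15*-1 = 0
|u| = 15.8114, |v| = 3.1623
cos(angle) = 0
angle = 90 degrees

90 degrees


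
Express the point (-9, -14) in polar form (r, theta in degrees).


r = sqrt((-9)^2 + (-14)^2) = 16.6433
theta = atan2(-14, -9) = 237.2648 degrees

r = 16.6433, theta = 237.2648 degrees


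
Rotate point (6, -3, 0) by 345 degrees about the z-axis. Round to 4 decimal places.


x' = 6*cos(345) - -3*sin(345) = 5.0191
y' = 6*sin(345) + -3*cos(345) = -4.4507
z' = 0

(5.0191, -4.4507, 0)


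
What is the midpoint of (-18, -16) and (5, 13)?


Midpoint = ((-18+5)/2, (-16+13)/2) = (-6.5, -1.5)

(-6.5, -1.5)


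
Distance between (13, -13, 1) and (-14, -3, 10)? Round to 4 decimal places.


d = sqrt((-14-13)^2 + (-3--13)^2 + (10-1)^2) = 30.1662

30.1662


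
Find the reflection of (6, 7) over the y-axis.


Reflection across y-axis: (x, y) -> (-x, y)
(6, 7) -> (-6, 7)

(-6, 7)


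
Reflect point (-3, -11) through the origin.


Reflection through origin: (x, y) -> (-x, -y)
(-3, -11) -> (3, 11)

(3, 11)


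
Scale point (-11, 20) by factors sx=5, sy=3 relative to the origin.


Scaling: (x*sx, y*sy) = (-11*5, 20*3) = (-55, 60)

(-55, 60)


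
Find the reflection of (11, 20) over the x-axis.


Reflection across x-axis: (x, y) -> (x, -y)
(11, 20) -> (11, -20)

(11, -20)


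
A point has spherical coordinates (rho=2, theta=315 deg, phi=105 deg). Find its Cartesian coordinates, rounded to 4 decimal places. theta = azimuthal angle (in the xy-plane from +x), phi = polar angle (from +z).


x = 2 * sin(105) * cos(315) = 1.366
y = 2 * sin(105) * sin(315) = -1.366
z = 2 * cos(105) = -0.5176

(1.366, -1.366, -0.5176)
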